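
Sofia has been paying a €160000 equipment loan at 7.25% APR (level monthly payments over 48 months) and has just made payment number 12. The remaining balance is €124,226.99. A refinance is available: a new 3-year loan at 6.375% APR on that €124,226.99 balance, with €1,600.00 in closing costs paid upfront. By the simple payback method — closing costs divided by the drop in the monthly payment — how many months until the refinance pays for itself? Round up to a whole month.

33 months

Current payment = 160,000 × 7.25%/12 / (1 − (1+0.0060417)^−48) = €3,849.98.
Refinanced payment = 124,226.99 × 0.0053125 / (1 − (1+0.0053125)^−36) = €3,800.37.
Monthly savings = €3,849.98 − €3,800.37 = €49.61.
Break-even = €1,600.00 / €49.61 = 32.25 → 33 months.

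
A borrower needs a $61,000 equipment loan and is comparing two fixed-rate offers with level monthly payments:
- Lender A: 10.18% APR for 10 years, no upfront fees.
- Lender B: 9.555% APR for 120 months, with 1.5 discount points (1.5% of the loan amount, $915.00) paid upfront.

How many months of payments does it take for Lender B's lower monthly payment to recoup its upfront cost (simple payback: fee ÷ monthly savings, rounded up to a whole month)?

Lender A: at 10.18% the monthly rate is 0.0084833, so the payment is 61,000 × 0.0084833 / (1 − 1.0084833^−120) = $812.21.
Lender B: monthly rate = 9.555%/12 = 0.0079625; payment = 61,000 × 0.0079625 / (1 − (1+0.0079625)^−120) = $791.16.
Monthly savings = $812.21 − $791.16 = $21.05.
Break-even = $915.00 / $21.05 = 43.47 → 44 months.

44 months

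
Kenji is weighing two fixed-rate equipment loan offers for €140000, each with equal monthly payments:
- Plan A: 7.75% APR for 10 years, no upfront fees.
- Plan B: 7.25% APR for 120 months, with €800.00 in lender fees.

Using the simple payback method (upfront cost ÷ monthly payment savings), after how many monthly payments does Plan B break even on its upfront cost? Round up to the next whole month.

Plan A: monthly rate = 7.75%/12 = 0.0064583; payment = 140,000 × 0.0064583 / (1 − (1+0.0064583)^−120) = €1,680.15.
Plan B: monthly rate = 7.25%/12 = 0.0060417; payment = 140,000 × 0.0060417 / (1 − (1+0.0060417)^−120) = €1,643.61.
Monthly savings = €1,680.15 − €1,643.61 = €36.54.
Break-even = €800.00 / €36.54 = 21.89 → 22 months.

22 months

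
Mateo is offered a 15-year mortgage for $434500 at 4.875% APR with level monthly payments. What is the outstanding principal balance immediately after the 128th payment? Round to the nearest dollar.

$159,448

With monthly rate i = 4.875%/12 = 0.0040625, the balance after k of n payments is P · [(1+i)^n − (1+i)^k] / [(1+i)^n − 1].
(1+0.0040625)^180 = 2.07460061 and (1+0.0040625)^128 = 1.68025674, so the balance is 434,500 × (2.07460061 − 1.68025674) / (2.07460061 − 1) = $159,447.53.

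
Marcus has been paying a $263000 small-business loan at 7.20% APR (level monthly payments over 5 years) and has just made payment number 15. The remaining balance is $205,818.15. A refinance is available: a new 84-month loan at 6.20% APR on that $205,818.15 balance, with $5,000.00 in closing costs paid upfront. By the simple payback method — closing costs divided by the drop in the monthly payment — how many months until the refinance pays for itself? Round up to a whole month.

Current payment = 263,000 × 7.2%/12 / (1 − (1+0.0060000)^−60) = $5,232.57.
Refinanced payment = 205,818.15 × 0.0051667 / (1 − (1+0.0051667)^−84) = $3,026.48.
Monthly savings = $5,232.57 − $3,026.48 = $2,206.09.
Break-even = $5,000.00 / $2,206.09 = 2.27 → 3 months.

3 months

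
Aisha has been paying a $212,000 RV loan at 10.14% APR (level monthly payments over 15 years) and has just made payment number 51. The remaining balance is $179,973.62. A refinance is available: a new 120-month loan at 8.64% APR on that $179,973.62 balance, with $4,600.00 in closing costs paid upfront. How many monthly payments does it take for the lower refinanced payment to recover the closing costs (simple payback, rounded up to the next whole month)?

Current payment = 212,000 × 10.14%/12 / (1 − (1+0.0084500)^−180) = $2,296.35.
Refinanced payment = 179,973.62 × 0.0072000 / (1 − (1+0.0072000)^−120) = $2,244.91.
Monthly savings = $2,296.35 − $2,244.91 = $51.44.
Break-even = $4,600.00 / $51.44 = 89.42 → 90 months.

90 months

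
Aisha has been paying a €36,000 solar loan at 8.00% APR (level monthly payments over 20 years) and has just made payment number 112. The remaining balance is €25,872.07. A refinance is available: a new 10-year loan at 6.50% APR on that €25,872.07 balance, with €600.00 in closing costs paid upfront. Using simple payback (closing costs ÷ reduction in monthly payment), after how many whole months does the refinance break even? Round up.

82 months

Current payment = 36,000 × 8%/12 / (1 − (1+0.0066667)^−240) = €301.12.
Refinanced payment = 25,872.07 × 0.0054167 / (1 − (1+0.0054167)^−120) = €293.77.
Monthly savings = €301.12 − €293.77 = €7.35.
Break-even = €600.00 / €7.35 = 81.63 → 82 months.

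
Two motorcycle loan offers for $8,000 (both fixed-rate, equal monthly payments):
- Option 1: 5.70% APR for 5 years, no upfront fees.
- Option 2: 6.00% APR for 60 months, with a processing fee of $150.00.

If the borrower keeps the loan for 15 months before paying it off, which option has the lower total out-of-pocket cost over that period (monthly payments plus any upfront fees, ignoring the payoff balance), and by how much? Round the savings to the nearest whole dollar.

Option 1 by $167

Option 1: at 5.70% the monthly rate is 0.0047500, so the payment is 8,000 × 0.0047500 / (1 − 1.0047500^−60) = $153.55.
Option 2: monthly rate = 6%/12 = 0.0050000; payment = 8,000 × 0.0050000 / (1 − (1+0.0050000)^−60) = $154.66.
Over 15 months: Option 1 costs 15 × $153.55 = $2,303.25; Option 2 costs 15 × $154.66 + $150.00 = $2,469.90.
Option 1 is cheaper by $2,469.90 − $2,303.25 = $166.65.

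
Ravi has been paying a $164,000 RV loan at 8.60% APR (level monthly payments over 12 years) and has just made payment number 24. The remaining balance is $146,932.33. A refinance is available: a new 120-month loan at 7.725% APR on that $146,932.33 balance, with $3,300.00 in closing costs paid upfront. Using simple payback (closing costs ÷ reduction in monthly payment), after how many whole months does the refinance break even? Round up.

Current payment = 164,000 × 8.6%/12 / (1 − (1+0.0071667)^−144) = $1,829.62.
Refinanced payment = 146,932.33 × 0.0064375 / (1 − (1+0.0064375)^−120) = $1,761.42.
Monthly savings = $1,829.62 − $1,761.42 = $68.20.
Break-even = $3,300.00 / $68.20 = 48.39 → 49 months.

49 months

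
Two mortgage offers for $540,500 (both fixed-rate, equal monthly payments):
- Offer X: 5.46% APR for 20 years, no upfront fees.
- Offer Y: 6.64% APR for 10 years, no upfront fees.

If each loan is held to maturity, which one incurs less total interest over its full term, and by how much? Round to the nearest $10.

Offer Y by $148,300

Offer X: monthly rate = 5.46%/12 = 0.0045500; payment = 540,500 × 0.0045500 / (1 − (1+0.0045500)^−240) = $3,705.83.
Total interest on Offer X = 240 × $3,705.83 − $540,500 = $348,899.20.
Offer Y: at 6.64% the monthly rate is 0.0055333, so the payment is 540,500 × 0.0055333 / (1 − 1.0055333^−120) = $6,175.84.
Total interest on Offer Y = 120 × $6,175.84 − $540,500 = $200,600.80.
Offer Y is lower by $148,298.40.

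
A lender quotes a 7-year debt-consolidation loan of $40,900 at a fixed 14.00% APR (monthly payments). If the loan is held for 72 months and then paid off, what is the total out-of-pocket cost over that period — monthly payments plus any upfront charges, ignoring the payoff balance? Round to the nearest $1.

$55,186

At 14.00% the monthly rate is 0.0116667, so the payment is 40,900 × 0.0116667 / (1 − 1.0116667^−84) = $766.47.
Total outlay = 72 × $766.47 = $55,185.84.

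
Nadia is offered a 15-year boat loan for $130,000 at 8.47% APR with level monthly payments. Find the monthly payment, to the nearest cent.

$1,277.88

Monthly rate = 8.47%/12 = 0.0070583; payment = 130,000 × 0.0070583 / (1 − (1+0.0070583)^−180) = $1,277.88.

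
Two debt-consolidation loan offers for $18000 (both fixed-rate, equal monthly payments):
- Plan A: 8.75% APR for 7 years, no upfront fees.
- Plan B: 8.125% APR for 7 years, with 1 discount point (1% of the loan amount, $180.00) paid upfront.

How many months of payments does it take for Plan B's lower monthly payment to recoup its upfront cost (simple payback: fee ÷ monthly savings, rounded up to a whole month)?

Plan A: at 8.75% the monthly rate is 0.0072917, so the payment is 18,000 × 0.0072917 / (1 − 1.0072917^−84) = $287.32.
Plan B: at 8.125% the monthly rate is 0.0067708, so the payment is 18,000 × 0.0067708 / (1 − 1.0067708^−84) = $281.67.
Monthly savings = $287.32 − $281.67 = $5.65.
Break-even = $180.00 / $5.65 = 31.86 → 32 months.

32 months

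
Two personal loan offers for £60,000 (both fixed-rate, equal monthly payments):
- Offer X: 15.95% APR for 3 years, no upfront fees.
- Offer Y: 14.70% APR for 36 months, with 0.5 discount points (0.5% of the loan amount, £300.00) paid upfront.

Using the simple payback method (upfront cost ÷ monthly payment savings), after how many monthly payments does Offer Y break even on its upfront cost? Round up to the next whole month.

9 months

Offer X: monthly rate = 15.95%/12 = 0.0132917; payment = 60,000 × 0.0132917 / (1 − (1+0.0132917)^−36) = £2,107.94.
Offer Y: monthly rate = 14.7%/12 = 0.0122500; payment = 60,000 × 0.0122500 / (1 − (1+0.0122500)^−36) = £2,071.12.
Monthly savings = £2,107.94 − £2,071.12 = £36.82.
Break-even = £300.00 / £36.82 = 8.15 → 9 months.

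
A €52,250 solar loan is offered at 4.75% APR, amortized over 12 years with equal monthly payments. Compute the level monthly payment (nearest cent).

Monthly rate = 4.75%/12 = 0.0039583; payment = 52,250 × 0.0039583 / (1 − (1+0.0039583)^−144) = €476.73.

€476.73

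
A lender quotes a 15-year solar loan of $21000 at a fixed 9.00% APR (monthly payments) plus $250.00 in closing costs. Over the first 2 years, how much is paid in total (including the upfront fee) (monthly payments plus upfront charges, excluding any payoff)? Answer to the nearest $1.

At 9.00% the monthly rate is 0.0075000, so the payment is 21,000 × 0.0075000 / (1 − 1.0075000^−180) = $213.00.
Total outlay = 24 × $213.00 + $250.00 = $5,362.00.

$5,362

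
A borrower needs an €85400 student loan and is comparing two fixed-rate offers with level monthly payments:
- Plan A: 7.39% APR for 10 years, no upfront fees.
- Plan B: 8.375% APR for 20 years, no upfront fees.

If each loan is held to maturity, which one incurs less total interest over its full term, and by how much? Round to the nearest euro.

Plan A by €55,193

Plan A: at 7.39% the monthly rate is 0.0061583, so the payment is 85,400 × 0.0061583 / (1 − 1.0061583^−120) = €1,008.82.
Total interest on Plan A = 120 × €1,008.82 − €85,400 = €35,658.40.
Plan B: at 8.375% the monthly rate is 0.0069792, so the payment is 85,400 × 0.0069792 / (1 − 1.0069792^−240) = €734.38.
Total interest on Plan B = 240 × €734.38 − €85,400 = €90,851.20.
Plan A is lower by €55,192.80.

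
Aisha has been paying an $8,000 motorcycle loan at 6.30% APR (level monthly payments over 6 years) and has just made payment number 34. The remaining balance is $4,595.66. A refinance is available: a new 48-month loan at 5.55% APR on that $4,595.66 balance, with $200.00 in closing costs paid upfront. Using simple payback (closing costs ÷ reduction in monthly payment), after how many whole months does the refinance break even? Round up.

Current payment = 8,000 × 6.3%/12 / (1 − (1+0.0052500)^−72) = $133.72.
Refinanced payment = 4,595.66 × 0.0046250 / (1 − (1+0.0046250)^−48) = $106.98.
Monthly savings = $133.72 − $106.98 = $26.74.
Break-even = $200.00 / $26.74 = 7.48 → 8 months.

8 months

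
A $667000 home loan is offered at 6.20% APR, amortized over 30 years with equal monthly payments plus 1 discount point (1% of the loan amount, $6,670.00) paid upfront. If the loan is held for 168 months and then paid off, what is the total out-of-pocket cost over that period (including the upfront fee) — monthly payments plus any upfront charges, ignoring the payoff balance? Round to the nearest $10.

$692,980

Monthly rate = 6.2%/12 = 0.0051667; payment = 667,000 × 0.0051667 / (1 − (1+0.0051667)^−360) = $4,085.17.
Total outlay = 168 × $4,085.17 + $6,670.00 = $692,978.56.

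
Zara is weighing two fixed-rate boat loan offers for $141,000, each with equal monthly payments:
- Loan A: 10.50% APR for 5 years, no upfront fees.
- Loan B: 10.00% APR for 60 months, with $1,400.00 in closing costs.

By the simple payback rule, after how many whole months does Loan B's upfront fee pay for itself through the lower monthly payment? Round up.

41 months

Loan A: monthly rate = 10.5%/12 = 0.0087500; payment = 141,000 × 0.0087500 / (1 − (1+0.0087500)^−60) = $3,030.64.
Loan B: at 10.00% the monthly rate is 0.0083333, so the payment is 141,000 × 0.0083333 / (1 − 1.0083333^−60) = $2,995.83.
Monthly savings = $3,030.64 − $2,995.83 = $34.81.
Break-even = $1,400.00 / $34.81 = 40.22 → 41 months.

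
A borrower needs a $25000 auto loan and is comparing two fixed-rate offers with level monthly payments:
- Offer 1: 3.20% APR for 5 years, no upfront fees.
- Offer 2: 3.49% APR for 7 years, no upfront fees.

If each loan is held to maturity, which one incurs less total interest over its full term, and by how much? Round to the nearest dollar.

Offer 1 by $1,128

Offer 1: monthly rate = 3.2%/12 = 0.0026667; payment = 25,000 × 0.0026667 / (1 − (1+0.0026667)^−60) = $451.44.
Total interest on Offer 1 = 60 × $451.44 − $25,000 = $2,086.40.
Offer 2: monthly rate = 3.49%/12 = 0.0029083; payment = 25,000 × 0.0029083 / (1 − (1+0.0029083)^−84) = $335.88.
Total interest on Offer 2 = 84 × $335.88 − $25,000 = $3,213.92.
Offer 1 is lower by $1,127.52.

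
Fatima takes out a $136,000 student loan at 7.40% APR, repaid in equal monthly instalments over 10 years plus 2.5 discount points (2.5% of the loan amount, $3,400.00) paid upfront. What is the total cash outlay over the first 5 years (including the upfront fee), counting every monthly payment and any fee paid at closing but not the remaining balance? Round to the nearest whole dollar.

$99,835

At 7.40% the monthly rate is 0.0061667, so the payment is 136,000 × 0.0061667 / (1 − 1.0061667^−120) = $1,607.25.
Total outlay = 60 × $1,607.25 + $3,400.00 = $99,835.00.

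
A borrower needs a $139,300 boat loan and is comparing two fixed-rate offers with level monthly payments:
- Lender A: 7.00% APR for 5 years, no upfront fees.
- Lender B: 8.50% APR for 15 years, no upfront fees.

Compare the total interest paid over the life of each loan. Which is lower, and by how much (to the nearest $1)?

Lender A by $81,415

Lender A: at 7.00% the monthly rate is 0.0058333, so the payment is 139,300 × 0.0058333 / (1 − 1.0058333^−60) = $2,758.31.
Total interest on Lender A = 60 × $2,758.31 − $139,300 = $26,198.60.
Lender B: monthly rate = 8.5%/12 = 0.0070833; payment = 139,300 × 0.0070833 / (1 − (1+0.0070833)^−180) = $1,371.74.
Total interest on Lender B = 180 × $1,371.74 − $139,300 = $107,613.20.
Lender A is lower by $81,414.60.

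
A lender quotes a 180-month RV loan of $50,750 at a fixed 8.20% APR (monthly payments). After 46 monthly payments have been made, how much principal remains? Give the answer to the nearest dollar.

With monthly rate i = 8.2%/12 = 0.0068333, the balance after k of n payments is P · [(1+i)^n − (1+i)^k] / [(1+i)^n − 1].
(1+0.0068333)^180 = 3.40694688 and (1+0.0068333)^46 = 1.36788292, so the balance is 50,750 × (3.40694688 − 1.36788292) / (3.40694688 − 1) = $42,993.26.

$42,993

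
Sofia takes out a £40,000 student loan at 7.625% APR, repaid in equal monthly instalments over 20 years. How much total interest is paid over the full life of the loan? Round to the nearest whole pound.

At 7.625% the monthly rate is 0.0063542, so the payment is 40,000 × 0.0063542 / (1 − 1.0063542^−240) = £325.30.
Total paid = 240 × £325.30 = £78,072.00; interest = £78,072.00 − £40,000 = £38,072.00.

£38,072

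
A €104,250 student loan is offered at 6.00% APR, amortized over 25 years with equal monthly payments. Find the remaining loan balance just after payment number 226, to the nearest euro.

With monthly rate i = 6%/12 = 0.0050000, the balance after k of n payments is P · [(1+i)^n − (1+i)^k] / [(1+i)^n − 1].
(1+0.0050000)^300 = 4.46496981 and (1+0.0050000)^226 = 3.08695257, so the balance is 104,250 × (4.46496981 − 3.08695257) / (4.46496981 − 1) = €41,460.19.

€41,460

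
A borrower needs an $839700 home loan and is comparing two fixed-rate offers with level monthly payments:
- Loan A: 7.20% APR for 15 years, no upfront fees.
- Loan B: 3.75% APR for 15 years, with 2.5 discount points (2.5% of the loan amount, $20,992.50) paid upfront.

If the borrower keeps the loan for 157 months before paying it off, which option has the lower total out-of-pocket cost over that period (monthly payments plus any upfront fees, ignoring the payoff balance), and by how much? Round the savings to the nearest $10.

Loan A: monthly rate = 7.2%/12 = 0.0060000; payment = 839,700 × 0.0060000 / (1 − (1+0.0060000)^−180) = $7,641.66.
Loan B: at 3.75% the monthly rate is 0.0031250, so the payment is 839,700 × 0.0031250 / (1 − 1.0031250^−180) = $6,106.49.
Over 157 months: Loan A costs 157 × $7,641.66 = $1,199,740.62; Loan B costs 157 × $6,106.49 + $20,992.50 = $979,711.43.
Loan B is cheaper by $1,199,740.62 − $979,711.43 = $220,029.19.

Loan B by $220,030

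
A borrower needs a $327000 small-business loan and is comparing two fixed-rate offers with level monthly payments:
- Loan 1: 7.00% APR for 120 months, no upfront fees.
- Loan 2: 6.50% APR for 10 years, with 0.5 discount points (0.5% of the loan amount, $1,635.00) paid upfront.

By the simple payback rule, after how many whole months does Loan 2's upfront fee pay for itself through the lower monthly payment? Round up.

Loan 1: at 7.00% the monthly rate is 0.0058333, so the payment is 327,000 × 0.0058333 / (1 − 1.0058333^−120) = $3,796.75.
Loan 2: monthly rate = 6.5%/12 = 0.0054167; payment = 327,000 × 0.0054167 / (1 − (1+0.0054167)^−120) = $3,713.02.
Monthly savings = $3,796.75 − $3,713.02 = $83.73.
Break-even = $1,635.00 / $83.73 = 19.53 → 20 months.

20 months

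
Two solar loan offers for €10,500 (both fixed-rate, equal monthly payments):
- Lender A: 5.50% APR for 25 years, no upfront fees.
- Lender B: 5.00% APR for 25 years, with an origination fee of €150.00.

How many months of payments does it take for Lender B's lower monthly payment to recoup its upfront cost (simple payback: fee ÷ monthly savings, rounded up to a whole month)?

Lender A: monthly rate = 5.5%/12 = 0.0045833; payment = 10,500 × 0.0045833 / (1 − (1+0.0045833)^−300) = €64.48.
Lender B: at 5.00% the monthly rate is 0.0041667, so the payment is 10,500 × 0.0041667 / (1 − 1.0041667^−300) = €61.38.
Monthly savings = €64.48 − €61.38 = €3.10.
Break-even = €150.00 / €3.10 = 48.39 → 49 months.

49 months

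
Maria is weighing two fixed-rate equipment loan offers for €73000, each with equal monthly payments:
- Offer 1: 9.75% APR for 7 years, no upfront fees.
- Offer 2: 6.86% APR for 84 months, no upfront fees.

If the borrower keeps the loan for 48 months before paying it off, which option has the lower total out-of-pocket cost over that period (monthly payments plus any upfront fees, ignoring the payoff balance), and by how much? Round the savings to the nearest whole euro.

Offer 2 by €5,074

Offer 1: monthly rate = 9.75%/12 = 0.0081250; payment = 73,000 × 0.0081250 / (1 − (1+0.0081250)^−84) = €1,202.48.
Offer 2: at 6.86% the monthly rate is 0.0057167, so the payment is 73,000 × 0.0057167 / (1 − 1.0057167^−84) = €1,096.78.
Over 48 months: Offer 1 costs 48 × €1,202.48 = €57,719.04; Offer 2 costs 48 × €1,096.78 = €52,645.44.
Offer 2 is cheaper by €57,719.04 − €52,645.44 = €5,073.60.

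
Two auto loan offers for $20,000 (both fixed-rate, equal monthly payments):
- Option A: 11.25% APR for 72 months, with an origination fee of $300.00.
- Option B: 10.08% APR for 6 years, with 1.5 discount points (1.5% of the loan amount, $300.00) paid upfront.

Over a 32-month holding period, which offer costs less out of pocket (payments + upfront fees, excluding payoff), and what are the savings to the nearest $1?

Option B by $382

Option A: monthly rate = 11.25%/12 = 0.0093750; payment = 20,000 × 0.0093750 / (1 − (1+0.0093750)^−72) = $383.25.
Option B: at 10.08% the monthly rate is 0.0084000, so the payment is 20,000 × 0.0084000 / (1 − 1.0084000^−72) = $371.32.
Over 32 months: Option A costs 32 × $383.25 + $300.00 = $12,564.00; Option B costs 32 × $371.32 + $300.00 = $12,182.24.
Option B is cheaper by $12,564.00 − $12,182.24 = $381.76.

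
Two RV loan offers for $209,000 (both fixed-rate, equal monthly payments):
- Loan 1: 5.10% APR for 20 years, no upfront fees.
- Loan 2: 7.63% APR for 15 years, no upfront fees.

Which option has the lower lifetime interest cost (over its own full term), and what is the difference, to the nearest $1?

Loan 1 by $17,716

Loan 1: monthly rate = 5.1%/12 = 0.0042500; payment = 209,000 × 0.0042500 / (1 − (1+0.0042500)^−240) = $1,390.88.
Total interest on Loan 1 = 240 × $1,390.88 − $209,000 = $124,811.20.
Loan 2: monthly rate = 7.63%/12 = 0.0063583; payment = 209,000 × 0.0063583 / (1 − (1+0.0063583)^−180) = $1,952.93.
Total interest on Loan 2 = 180 × $1,952.93 − $209,000 = $142,527.40.
Loan 1 is lower by $17,716.20.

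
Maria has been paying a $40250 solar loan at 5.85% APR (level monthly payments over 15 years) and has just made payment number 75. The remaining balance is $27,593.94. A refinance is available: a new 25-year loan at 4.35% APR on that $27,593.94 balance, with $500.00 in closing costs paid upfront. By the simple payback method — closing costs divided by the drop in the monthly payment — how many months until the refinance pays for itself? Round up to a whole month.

3 months

Current payment = 40,250 × 5.85%/12 / (1 − (1+0.0048750)^−180) = $336.40.
Refinanced payment = 27,593.94 × 0.0036250 / (1 − (1+0.0036250)^−300) = $151.04.
Monthly savings = $336.40 − $151.04 = $185.36.
Break-even = $500.00 / $185.36 = 2.70 → 3 months.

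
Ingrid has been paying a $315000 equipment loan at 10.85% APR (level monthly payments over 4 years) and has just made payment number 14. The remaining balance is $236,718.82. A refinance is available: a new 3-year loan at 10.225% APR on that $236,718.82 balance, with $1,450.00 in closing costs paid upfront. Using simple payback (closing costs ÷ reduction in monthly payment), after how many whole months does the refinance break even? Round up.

4 months

Current payment = 315,000 × 10.85%/12 / (1 − (1+0.0090417)^−48) = $8,118.41.
Refinanced payment = 236,718.82 × 0.0085208 / (1 − (1+0.0085208)^−36) = $7,663.28.
Monthly savings = $8,118.41 − $7,663.28 = $455.13.
Break-even = $1,450.00 / $455.13 = 3.19 → 4 months.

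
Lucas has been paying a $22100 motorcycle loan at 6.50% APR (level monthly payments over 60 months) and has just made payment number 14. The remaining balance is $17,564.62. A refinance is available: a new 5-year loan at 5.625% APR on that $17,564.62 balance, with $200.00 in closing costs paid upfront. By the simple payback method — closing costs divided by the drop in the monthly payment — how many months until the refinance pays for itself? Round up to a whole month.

Current payment = 22,100 × 6.5%/12 / (1 − (1+0.0054167)^−60) = $432.41.
Refinanced payment = 17,564.62 × 0.0046875 / (1 − (1+0.0046875)^−60) = $336.52.
Monthly savings = $432.41 − $336.52 = $95.89.
Break-even = $200.00 / $95.89 = 2.09 → 3 months.

3 months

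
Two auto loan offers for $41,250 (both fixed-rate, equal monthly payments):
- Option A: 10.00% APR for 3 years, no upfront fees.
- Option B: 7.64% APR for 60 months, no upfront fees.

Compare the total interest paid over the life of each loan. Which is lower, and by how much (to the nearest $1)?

Option A: at 10.00% the monthly rate is 0.0083333, so the payment is 41,250 × 0.0083333 / (1 − 1.0083333^−36) = $1,331.02.
Total interest on Option A = 36 × $1,331.02 − $41,250 = $6,666.72.
Option B: at 7.64% the monthly rate is 0.0063667, so the payment is 41,250 × 0.0063667 / (1 − 1.0063667^−60) = $829.31.
Total interest on Option B = 60 × $829.31 − $41,250 = $8,508.60.
Option A is lower by $1,841.88.

Option A by $1,842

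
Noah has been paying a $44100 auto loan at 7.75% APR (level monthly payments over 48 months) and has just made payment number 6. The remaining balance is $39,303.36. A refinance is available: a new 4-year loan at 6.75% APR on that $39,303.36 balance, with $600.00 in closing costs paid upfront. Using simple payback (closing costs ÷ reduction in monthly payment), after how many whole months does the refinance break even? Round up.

5 months

Current payment = 44,100 × 7.75%/12 / (1 − (1+0.0064583)^−48) = $1,071.44.
Refinanced payment = 39,303.36 × 0.0056250 / (1 − (1+0.0056250)^−48) = $936.62.
Monthly savings = $1,071.44 − $936.62 = $134.82.
Break-even = $600.00 / $134.82 = 4.45 → 5 months.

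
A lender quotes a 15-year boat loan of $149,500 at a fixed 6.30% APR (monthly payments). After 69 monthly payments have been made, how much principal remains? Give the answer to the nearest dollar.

$107,966

With monthly rate i = 6.3%/12 = 0.0052500, the balance after k of n payments is P · [(1+i)^n − (1+i)^k] / [(1+i)^n − 1].
(1+0.0052500)^180 = 2.56646130 and (1+0.0052500)^69 = 1.43519741, so the balance is 149,500 × (2.56646130 − 1.43519741) / (2.56646130 − 1) = $107,965.61.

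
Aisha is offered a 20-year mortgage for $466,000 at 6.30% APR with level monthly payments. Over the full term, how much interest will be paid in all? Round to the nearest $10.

$354,730

Monthly rate = 6.3%/12 = 0.0052500; payment = 466,000 × 0.0052500 / (1 − (1+0.0052500)^−240) = $3,419.72.
Total paid = 240 × $3,419.72 = $820,732.80; interest = $820,732.80 − $466,000 = $354,732.80.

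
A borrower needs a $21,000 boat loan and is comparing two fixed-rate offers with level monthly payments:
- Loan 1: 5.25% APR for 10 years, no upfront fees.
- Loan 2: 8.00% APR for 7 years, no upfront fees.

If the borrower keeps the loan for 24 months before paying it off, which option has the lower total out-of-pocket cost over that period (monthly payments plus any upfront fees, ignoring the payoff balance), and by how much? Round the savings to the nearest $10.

Loan 1: at 5.25% the monthly rate is 0.0043750, so the payment is 21,000 × 0.0043750 / (1 − 1.0043750^−120) = $225.31.
Loan 2: at 8.00% the monthly rate is 0.0066667, so the payment is 21,000 × 0.0066667 / (1 − 1.0066667^−84) = $327.31.
Over 24 months: Loan 1 costs 24 × $225.31 = $5,407.44; Loan 2 costs 24 × $327.31 = $7,855.44.
Loan 1 is cheaper by $7,855.44 − $5,407.44 = $2,448.00.

Loan 1 by $2,450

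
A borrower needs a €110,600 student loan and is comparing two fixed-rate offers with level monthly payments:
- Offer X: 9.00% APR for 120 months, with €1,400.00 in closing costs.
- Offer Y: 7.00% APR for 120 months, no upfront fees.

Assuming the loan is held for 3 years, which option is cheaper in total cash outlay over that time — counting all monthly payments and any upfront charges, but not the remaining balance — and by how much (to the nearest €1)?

Offer Y by €5,607

Offer X: monthly rate = 9%/12 = 0.0075000; payment = 110,600 × 0.0075000 / (1 − (1+0.0075000)^−120) = €1,401.03.
Offer Y: monthly rate = 7%/12 = 0.0058333; payment = 110,600 × 0.0058333 / (1 − (1+0.0058333)^−120) = €1,284.16.
Over 36 months: Offer X costs 36 × €1,401.03 + €1,400.00 = €51,837.08; Offer Y costs 36 × €1,284.16 = €46,229.76.
Offer Y is cheaper by €51,837.08 − €46,229.76 = €5,607.32.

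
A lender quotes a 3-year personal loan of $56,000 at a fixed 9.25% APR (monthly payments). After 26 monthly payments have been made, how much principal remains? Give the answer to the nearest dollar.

With monthly rate i = 9.25%/12 = 0.0077083, the balance after k of n payments is P · [(1+i)^n − (1+i)^k] / [(1+i)^n − 1].
(1+0.0077083)^36 = 1.31842248 and (1+0.0077083)^26 = 1.22097311, so the balance is 56,000 × (1.31842248 − 1.22097311) / (1.31842248 − 1) = $17,138.13.

$17,138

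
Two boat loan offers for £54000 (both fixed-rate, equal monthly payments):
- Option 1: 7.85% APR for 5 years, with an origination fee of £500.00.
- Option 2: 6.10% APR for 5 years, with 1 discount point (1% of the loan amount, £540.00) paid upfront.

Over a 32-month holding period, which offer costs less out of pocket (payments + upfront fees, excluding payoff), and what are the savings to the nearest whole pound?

Option 2 by £1,386

Option 1: at 7.85% the monthly rate is 0.0065417, so the payment is 54,000 × 0.0065417 / (1 − 1.0065417^−60) = £1,091.05.
Option 2: at 6.10% the monthly rate is 0.0050833, so the payment is 54,000 × 0.0050833 / (1 − 1.0050833^−60) = £1,046.48.
Over 32 months: Option 1 costs 32 × £1,091.05 + £500.00 = £35,413.60; Option 2 costs 32 × £1,046.48 + £540.00 = £34,027.36.
Option 2 is cheaper by £35,413.60 − £34,027.36 = £1,386.24.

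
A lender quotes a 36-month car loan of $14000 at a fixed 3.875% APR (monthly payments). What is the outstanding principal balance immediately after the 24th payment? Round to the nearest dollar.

With monthly rate i = 3.875%/12 = 0.0032292, the balance after k of n payments is P · [(1+i)^n − (1+i)^k] / [(1+i)^n − 1].
(1+0.0032292)^36 = 1.12306629 and (1+0.0032292)^24 = 1.08044732, so the balance is 14,000 × (1.12306629 − 1.08044732) / (1.12306629 − 1) = $4,848.33.

$4,848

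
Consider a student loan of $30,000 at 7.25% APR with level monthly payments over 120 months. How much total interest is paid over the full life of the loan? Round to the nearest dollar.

$12,264

At 7.25% the monthly rate is 0.0060417, so the payment is 30,000 × 0.0060417 / (1 − 1.0060417^−120) = $352.20.
Total paid = 120 × $352.20 = $42,264.00; interest = $42,264.00 − $30,000 = $12,264.00.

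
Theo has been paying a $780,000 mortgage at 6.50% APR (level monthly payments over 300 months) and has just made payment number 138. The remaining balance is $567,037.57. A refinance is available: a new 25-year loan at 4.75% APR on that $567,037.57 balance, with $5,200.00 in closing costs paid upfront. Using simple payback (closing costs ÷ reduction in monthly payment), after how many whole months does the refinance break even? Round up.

Current payment = 780,000 × 6.5%/12 / (1 − (1+0.0054167)^−300) = $5,266.62.
Refinanced payment = 567,037.57 × 0.0039583 / (1 − (1+0.0039583)^−300) = $3,232.78.
Monthly savings = $5,266.62 − $3,232.78 = $2,033.84.
Break-even = $5,200.00 / $2,033.84 = 2.56 → 3 months.

3 months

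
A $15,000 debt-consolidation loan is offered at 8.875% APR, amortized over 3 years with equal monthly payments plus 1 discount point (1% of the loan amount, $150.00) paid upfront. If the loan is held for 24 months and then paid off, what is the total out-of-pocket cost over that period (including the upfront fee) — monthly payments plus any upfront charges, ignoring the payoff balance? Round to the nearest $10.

Monthly rate = 8.875%/12 = 0.0073958; payment = 15,000 × 0.0073958 / (1 − (1+0.0073958)^−36) = $476.12.
Total outlay = 24 × $476.12 + $150.00 = $11,576.88.

$11,580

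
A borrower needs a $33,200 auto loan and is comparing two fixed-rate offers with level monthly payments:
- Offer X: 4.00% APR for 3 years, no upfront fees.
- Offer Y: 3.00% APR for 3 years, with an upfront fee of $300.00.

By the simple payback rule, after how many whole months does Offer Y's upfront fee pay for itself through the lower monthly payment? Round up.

Offer X: at 4.00% the monthly rate is 0.0033333, so the payment is 33,200 × 0.0033333 / (1 − 1.0033333^−36) = $980.20.
Offer Y: monthly rate = 3%/12 = 0.0025000; payment = 33,200 × 0.0025000 / (1 − (1+0.0025000)^−36) = $965.50.
Monthly savings = $980.20 − $965.50 = $14.70.
Break-even = $300.00 / $14.70 = 20.41 → 21 months.

21 months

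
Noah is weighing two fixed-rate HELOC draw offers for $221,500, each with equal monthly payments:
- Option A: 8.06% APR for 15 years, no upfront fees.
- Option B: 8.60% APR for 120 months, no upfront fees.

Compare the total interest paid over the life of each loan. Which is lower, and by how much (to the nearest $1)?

Option A: monthly rate = 8.06%/12 = 0.0067167; payment = 221,500 × 0.0067167 / (1 − (1+0.0067167)^−180) = $2,124.45.
Total interest on Option A = 180 × $2,124.45 − $221,500 = $160,901.00.
Option B: at 8.60% the monthly rate is 0.0071667, so the payment is 221,500 × 0.0071667 / (1 − 1.0071667^−120) = $2,758.14.
Total interest on Option B = 120 × $2,758.14 − $221,500 = $109,476.80.
Option B is lower by $51,424.20.

Option B by $51,424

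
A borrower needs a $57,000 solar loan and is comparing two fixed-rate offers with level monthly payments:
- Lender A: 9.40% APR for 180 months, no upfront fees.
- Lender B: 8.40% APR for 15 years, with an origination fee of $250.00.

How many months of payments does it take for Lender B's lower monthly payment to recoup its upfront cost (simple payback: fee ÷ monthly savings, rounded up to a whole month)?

Lender A: monthly rate = 9.4%/12 = 0.0078333; payment = 57,000 × 0.0078333 / (1 − (1+0.0078333)^−180) = $591.77.
Lender B: at 8.40% the monthly rate is 0.0070000, so the payment is 57,000 × 0.0070000 / (1 − 1.0070000^−180) = $557.97.
Monthly savings = $591.77 − $557.97 = $33.80.
Break-even = $250.00 / $33.80 = 7.40 → 8 months.

8 months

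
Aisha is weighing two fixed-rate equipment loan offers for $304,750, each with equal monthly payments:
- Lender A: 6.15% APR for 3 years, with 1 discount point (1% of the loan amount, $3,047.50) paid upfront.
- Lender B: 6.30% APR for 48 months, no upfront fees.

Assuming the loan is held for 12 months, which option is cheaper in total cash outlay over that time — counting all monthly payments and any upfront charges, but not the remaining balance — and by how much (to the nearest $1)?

Lender B by $28,161

Lender A: at 6.15% the monthly rate is 0.0051250, so the payment is 304,750 × 0.0051250 / (1 − 1.0051250^−36) = $9,291.81.
Lender B: at 6.30% the monthly rate is 0.0052500, so the payment is 304,750 × 0.0052500 / (1 − 1.0052500^−48) = $7,199.05.
Over 12 months: Lender A costs 12 × $9,291.81 + $3,047.50 = $114,549.22; Lender B costs 12 × $7,199.05 = $86,388.60.
Lender B is cheaper by $114,549.22 − $86,388.60 = $28,160.62.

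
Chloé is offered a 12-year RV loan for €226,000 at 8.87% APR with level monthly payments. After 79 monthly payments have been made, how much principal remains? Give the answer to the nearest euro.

With monthly rate i = 8.87%/12 = 0.0073917, the balance after k of n payments is P · [(1+i)^n − (1+i)^k] / [(1+i)^n − 1].
(1+0.0073917)^144 = 2.88777247 and (1+0.0073917)^79 = 1.78924562, so the balance is 226,000 × (2.88777247 − 1.78924562) / (2.88777247 − 1) = €131,513.24.

€131,513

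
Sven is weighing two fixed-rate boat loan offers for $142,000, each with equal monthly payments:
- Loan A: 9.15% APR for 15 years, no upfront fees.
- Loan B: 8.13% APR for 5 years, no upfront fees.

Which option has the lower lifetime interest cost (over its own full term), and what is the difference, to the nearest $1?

Loan B by $88,247

Loan A: monthly rate = 9.15%/12 = 0.0076250; payment = 142,000 × 0.0076250 / (1 − (1+0.0076250)^−180) = $1,452.96.
Total interest on Loan A = 180 × $1,452.96 − $142,000 = $119,532.80.
Loan B: monthly rate = 8.13%/12 = 0.0067750; payment = 142,000 × 0.0067750 / (1 − (1+0.0067750)^−60) = $2,888.09.
Total interest on Loan B = 60 × $2,888.09 − $142,000 = $31,285.40.
Loan B is lower by $88,247.40.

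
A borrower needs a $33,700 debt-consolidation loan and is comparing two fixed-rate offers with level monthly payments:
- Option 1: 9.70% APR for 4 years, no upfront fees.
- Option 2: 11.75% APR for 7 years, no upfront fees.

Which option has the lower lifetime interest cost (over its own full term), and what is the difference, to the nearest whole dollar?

Option 1 by $8,800

Option 1: monthly rate = 9.7%/12 = 0.0080833; payment = 33,700 × 0.0080833 / (1 − (1+0.0080833)^−48) = $849.87.
Total interest on Option 1 = 48 × $849.87 − $33,700 = $7,093.76.
Option 2: at 11.75% the monthly rate is 0.0097917, so the payment is 33,700 × 0.0097917 / (1 − 1.0097917^−84) = $590.40.
Total interest on Option 2 = 84 × $590.40 − $33,700 = $15,893.60.
Option 1 is lower by $8,799.84.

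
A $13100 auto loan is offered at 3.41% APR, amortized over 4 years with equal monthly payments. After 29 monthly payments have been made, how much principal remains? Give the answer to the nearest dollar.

With monthly rate i = 3.41%/12 = 0.0028417, the balance after k of n payments is P · [(1+i)^n − (1+i)^k] / [(1+i)^n − 1].
(1+0.0028417)^48 = 1.14591858 and (1+0.0028417)^29 = 1.08577223, so the balance is 13,100 × (1.14591858 − 1.08577223) / (1.14591858 − 1) = $5,399.70.

$5,400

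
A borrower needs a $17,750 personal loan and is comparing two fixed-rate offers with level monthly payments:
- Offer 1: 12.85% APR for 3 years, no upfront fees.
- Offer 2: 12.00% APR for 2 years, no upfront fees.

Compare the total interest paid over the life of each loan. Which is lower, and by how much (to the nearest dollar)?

Offer 1: at 12.85% the monthly rate is 0.0107083, so the payment is 17,750 × 0.0107083 / (1 − 1.0107083^−36) = $596.79.
Total interest on Offer 1 = 36 × $596.79 − $17,750 = $3,734.44.
Offer 2: monthly rate = 12%/12 = 0.0100000; payment = 17,750 × 0.0100000 / (1 − (1+0.0100000)^−24) = $835.55.
Total interest on Offer 2 = 24 × $835.55 − $17,750 = $2,303.20.
Offer 2 is lower by $1,431.24.

Offer 2 by $1,431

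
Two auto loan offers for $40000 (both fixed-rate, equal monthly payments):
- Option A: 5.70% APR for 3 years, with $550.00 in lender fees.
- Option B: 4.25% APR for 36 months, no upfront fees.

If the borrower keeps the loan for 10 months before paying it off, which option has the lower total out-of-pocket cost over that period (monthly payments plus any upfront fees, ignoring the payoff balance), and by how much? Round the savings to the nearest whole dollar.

Option B by $810

Option A: monthly rate = 5.7%/12 = 0.0047500; payment = 40,000 × 0.0047500 / (1 − (1+0.0047500)^−36) = $1,211.45.
Option B: at 4.25% the monthly rate is 0.0035417, so the payment is 40,000 × 0.0035417 / (1 − 1.0035417^−36) = $1,185.41.
Over 10 months: Option A costs 10 × $1,211.45 + $550.00 = $12,664.50; Option B costs 10 × $1,185.41 = $11,854.10.
Option B is cheaper by $12,664.50 − $11,854.10 = $810.40.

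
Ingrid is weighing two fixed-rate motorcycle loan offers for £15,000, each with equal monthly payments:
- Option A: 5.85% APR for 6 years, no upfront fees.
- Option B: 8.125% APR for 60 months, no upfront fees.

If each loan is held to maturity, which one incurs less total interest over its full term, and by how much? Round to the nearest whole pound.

Option A by £480

Option A: monthly rate = 5.85%/12 = 0.0048750; payment = 15,000 × 0.0048750 / (1 − (1+0.0048750)^−72) = £247.53.
Total interest on Option A = 72 × £247.53 − £15,000 = £2,822.16.
Option B: monthly rate = 8.125%/12 = 0.0067708; payment = 15,000 × 0.0067708 / (1 − (1+0.0067708)^−60) = £305.04.
Total interest on Option B = 60 × £305.04 − £15,000 = £3,302.40.
Option A is lower by £480.24.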